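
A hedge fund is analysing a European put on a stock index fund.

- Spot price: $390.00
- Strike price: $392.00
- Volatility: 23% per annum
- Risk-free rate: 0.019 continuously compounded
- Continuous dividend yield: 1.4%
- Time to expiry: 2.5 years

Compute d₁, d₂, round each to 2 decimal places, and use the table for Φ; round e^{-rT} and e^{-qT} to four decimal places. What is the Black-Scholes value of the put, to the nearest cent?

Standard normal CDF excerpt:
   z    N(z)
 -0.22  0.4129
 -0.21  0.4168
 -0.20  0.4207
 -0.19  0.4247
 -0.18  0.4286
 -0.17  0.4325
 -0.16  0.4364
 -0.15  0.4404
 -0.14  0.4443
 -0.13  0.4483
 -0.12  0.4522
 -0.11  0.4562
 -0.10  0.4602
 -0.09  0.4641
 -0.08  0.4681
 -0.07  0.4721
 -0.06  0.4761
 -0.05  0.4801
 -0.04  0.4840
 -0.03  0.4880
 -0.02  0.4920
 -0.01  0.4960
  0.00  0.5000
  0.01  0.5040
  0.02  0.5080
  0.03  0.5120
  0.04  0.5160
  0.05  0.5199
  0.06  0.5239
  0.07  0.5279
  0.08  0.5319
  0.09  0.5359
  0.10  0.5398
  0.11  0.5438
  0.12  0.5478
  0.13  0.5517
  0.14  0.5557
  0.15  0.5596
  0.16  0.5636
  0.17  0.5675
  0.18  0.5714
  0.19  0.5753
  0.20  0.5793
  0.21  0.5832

$52.25

σ√T = 0.23·√2.5 = 0.3637
d₁ = [ln(390/392) + (0.019 − 0.014 + ½·0.23²)·2.5] / (σ√T) = (-0.0051 + 0.0786) / 0.3637 = 0.2021 ≈ 0.20
d₂ = 0.2021 − 0.3637 = -0.1615 ≈ -0.16
e^(−qT) = e^(−0.014·2.5) = 0.9656;  e^(−rT) = e^(−0.019·2.5) = 0.9536
P = 392·0.9536·N(0.16) − 390·0.9656·N(-0.20) = 392·0.9536·0.5636 − 390·0.9656·0.4207 = 210.6800 − 158.4289 = 52.2511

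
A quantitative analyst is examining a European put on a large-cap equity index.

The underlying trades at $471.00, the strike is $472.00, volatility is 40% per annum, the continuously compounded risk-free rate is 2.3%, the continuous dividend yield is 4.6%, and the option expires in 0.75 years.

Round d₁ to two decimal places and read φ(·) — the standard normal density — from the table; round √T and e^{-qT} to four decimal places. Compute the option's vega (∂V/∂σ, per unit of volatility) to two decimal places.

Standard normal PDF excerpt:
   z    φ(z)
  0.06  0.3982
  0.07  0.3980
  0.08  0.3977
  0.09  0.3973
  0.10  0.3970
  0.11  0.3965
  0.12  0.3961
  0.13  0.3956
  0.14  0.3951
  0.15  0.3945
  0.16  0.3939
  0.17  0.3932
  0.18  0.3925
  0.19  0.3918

156.09

σ√T = 0.4·√0.75 = 0.3464
ln(S/K) + (r − q + σ²/2)T = ln(471/472) + (0.023 − 0.046 + 0.4²/2)·0.75 = -0.0021 + 0.0428 = 0.0406
d₁ = 0.0406 / 0.3464 = 0.1173 ⇒ 0.12
√T = √0.75 = 0.8660
φ(d₁) = φ(0.12) = 0.3961
e^(−qT) = e^(−0.046·0.75) = 0.9661
vega = S·e^(−qT)·φ(d₁)·√T = 471·0.9661·0.3961·0.8660 = 156.0866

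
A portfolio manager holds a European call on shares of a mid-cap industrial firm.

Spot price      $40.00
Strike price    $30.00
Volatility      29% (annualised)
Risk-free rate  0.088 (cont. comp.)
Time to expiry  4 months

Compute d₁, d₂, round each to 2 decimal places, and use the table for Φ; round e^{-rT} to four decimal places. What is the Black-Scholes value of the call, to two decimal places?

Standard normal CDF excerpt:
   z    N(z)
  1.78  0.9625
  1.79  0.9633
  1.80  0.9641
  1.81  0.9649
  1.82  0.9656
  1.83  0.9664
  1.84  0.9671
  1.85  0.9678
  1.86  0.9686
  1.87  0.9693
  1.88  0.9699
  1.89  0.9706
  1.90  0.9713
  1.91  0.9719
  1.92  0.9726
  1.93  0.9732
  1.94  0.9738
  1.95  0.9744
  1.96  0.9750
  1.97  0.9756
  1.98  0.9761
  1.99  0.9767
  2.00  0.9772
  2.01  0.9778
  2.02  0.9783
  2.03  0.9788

T = 0.3333;  σ√T = 0.1674
d₁ = [ln(40/30) + (0.088 + ½·0.29²)·0.3333] / (σ√T) = (0.2877 + 0.0433) / 0.1674 = 1.9771 → 1.98
d₂ = 1.9771 − 0.1674 = 1.8097 → 1.81
e^(−rT) = e^(−0.088·0.3333) = 0.9711
N(d₁) = N(1.98) = 0.9761;  N(d₂) = N(1.81) = 0.9649
C = 40·0.9761 − 30·0.9711·0.9649 = 39.0440 − 28.1104 = 10.9336

$10.93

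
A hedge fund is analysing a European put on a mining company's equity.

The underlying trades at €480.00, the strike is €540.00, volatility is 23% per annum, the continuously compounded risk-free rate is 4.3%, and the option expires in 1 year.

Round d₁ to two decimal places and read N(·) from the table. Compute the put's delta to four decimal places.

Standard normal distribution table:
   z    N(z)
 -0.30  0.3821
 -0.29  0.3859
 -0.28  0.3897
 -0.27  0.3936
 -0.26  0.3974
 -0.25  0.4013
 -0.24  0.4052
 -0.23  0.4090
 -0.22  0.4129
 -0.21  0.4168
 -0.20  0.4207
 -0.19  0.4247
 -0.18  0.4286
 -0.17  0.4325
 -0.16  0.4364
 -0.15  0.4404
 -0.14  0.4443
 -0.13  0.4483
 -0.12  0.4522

T = 1;  σ√T = 0.2300
ln(S/K) + (r + σ²/2)T = ln(480/540) + (0.043 + 0.23²/2)·1 = -0.1178 + 0.0694 = -0.0483
d₁ = -0.0483 / 0.2300 = -0.2101 which rounds to -0.21
N(d₁) = N(-0.21) = 0.4168
Δ_put = N(d₁) − 1 = 0.4168 − 1 = -0.5832

-0.5832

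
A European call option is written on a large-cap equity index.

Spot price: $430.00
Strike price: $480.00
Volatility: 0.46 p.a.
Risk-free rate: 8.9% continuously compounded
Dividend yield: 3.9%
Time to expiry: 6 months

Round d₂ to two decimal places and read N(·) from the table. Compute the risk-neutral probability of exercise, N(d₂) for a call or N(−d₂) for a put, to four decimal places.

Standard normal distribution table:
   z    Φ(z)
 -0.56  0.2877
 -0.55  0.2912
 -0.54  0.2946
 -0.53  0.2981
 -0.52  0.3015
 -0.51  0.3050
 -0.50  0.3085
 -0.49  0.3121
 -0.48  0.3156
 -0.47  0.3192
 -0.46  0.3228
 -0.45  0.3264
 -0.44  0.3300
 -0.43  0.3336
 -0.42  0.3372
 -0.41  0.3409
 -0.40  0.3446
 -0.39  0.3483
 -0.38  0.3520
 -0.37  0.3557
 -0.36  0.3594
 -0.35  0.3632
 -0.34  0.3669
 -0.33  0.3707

σ√T = 0.46 × 0.7071 = 0.3253
ln(S/K) + (r − q + σ²/2)T = ln(430/480) + (0.089 − 0.039 + 0.46²/2)·0.5 = -0.1100 + 0.0779 = -0.0321
d₁ = -0.0321 / 0.3253 = -0.0987 which rounds to -0.10
d₂ = d₁ − σ√T = -0.0987 − 0.3253 = -0.4240 which rounds to -0.42
Pr(exercise) under Q = N(d₂) = 0.3372

0.3372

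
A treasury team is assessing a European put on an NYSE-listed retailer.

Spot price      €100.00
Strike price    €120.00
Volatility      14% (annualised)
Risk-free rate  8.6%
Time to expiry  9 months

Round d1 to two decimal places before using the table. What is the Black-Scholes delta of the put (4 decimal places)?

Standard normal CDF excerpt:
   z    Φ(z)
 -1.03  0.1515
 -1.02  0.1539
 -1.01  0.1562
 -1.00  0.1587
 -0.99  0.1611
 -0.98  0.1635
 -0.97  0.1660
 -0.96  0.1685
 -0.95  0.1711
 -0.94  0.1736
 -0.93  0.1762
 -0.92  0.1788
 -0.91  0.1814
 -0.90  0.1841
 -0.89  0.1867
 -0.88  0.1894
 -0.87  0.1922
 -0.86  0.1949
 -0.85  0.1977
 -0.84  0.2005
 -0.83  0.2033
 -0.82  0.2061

-0.8186

σ√T = 0.14 × 0.8660 = 0.1212
ln(S/K) + (r + σ²/2)T = ln(100/120) + (0.086 + 0.14²/2)·0.75 = -0.1823 + 0.0718 = -0.1105
d₁ = -0.1105 / 0.1212 = -0.9112 ≈ -0.91
N(d₁) = N(-0.91) = 0.1814
Δ_put = N(d₁) − 1 = 0.1814 − 1 = -0.8186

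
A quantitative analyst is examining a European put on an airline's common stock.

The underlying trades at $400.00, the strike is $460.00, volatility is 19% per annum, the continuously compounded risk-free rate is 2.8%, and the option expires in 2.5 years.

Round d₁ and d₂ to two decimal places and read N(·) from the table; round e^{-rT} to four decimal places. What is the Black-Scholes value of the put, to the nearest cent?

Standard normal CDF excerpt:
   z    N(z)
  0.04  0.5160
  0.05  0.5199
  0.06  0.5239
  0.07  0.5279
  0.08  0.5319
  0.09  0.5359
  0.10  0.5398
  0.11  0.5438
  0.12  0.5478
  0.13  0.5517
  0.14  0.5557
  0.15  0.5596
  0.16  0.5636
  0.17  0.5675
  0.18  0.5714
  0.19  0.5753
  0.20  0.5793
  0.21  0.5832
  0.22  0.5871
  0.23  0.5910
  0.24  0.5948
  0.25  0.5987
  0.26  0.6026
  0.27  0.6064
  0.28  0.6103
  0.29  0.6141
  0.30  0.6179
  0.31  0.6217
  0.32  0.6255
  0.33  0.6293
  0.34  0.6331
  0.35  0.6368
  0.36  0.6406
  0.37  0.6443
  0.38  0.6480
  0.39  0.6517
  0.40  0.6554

$65.17

T = 2.5;  σ√T = 0.3004
d₁ = [ln(400/460) + (0.028 + 0.19²/2)·2.5] / 0.3004 = [-0.1398 + 0.1151] / 0.3004 = -0.0820 ⇒ -0.08
d₂ = d₁ − σ√T = -0.0820 − 0.3004 = -0.3824 ⇒ -0.38
exp(−rT) = exp(−0.028·2.5) = 0.9324
P = 460·0.9324·N(0.38) − 400·N(0.08) = 460·0.9324·0.6480 − 400·0.5319 = 277.9298 − 212.7600 = 65.1698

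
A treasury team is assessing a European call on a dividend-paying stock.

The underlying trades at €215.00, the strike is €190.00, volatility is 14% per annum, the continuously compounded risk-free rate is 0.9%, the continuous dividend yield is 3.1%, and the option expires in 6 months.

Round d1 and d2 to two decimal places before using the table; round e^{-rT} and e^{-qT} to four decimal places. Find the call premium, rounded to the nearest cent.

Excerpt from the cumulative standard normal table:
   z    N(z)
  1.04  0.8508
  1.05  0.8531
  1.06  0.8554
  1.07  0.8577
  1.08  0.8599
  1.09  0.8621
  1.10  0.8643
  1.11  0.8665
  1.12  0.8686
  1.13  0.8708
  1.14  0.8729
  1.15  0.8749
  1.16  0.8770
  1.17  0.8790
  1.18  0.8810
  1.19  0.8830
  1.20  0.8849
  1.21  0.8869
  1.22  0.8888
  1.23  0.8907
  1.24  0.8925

σ√T = 0.14 × 0.7071 = 0.0990
ln(S/K) + (r − q + σ²/2)T = ln(215/190) + (0.009 − 0.031 + 0.14²/2)·0.5 = 0.1236 − 0.0061 = 0.1175
d₁ = 0.1175 / 0.0990 = 1.1871 which rounds to 1.19
d₂ = d₁ − σ√T = 1.1871 − 0.0990 = 1.0881 which rounds to 1.09
e^(−qT) = e^(−0.031·0.5) = 0.9846;  e^(−rT) = e^(−0.009·0.5) = 0.9955
N(d₁) = N(1.19) = 0.8830;  N(d₂) = N(1.09) = 0.8621
C = 215·0.9846·0.8830 − 190·0.9955·0.8621 = 186.9214 − 163.0619 = 23.8595

€23.86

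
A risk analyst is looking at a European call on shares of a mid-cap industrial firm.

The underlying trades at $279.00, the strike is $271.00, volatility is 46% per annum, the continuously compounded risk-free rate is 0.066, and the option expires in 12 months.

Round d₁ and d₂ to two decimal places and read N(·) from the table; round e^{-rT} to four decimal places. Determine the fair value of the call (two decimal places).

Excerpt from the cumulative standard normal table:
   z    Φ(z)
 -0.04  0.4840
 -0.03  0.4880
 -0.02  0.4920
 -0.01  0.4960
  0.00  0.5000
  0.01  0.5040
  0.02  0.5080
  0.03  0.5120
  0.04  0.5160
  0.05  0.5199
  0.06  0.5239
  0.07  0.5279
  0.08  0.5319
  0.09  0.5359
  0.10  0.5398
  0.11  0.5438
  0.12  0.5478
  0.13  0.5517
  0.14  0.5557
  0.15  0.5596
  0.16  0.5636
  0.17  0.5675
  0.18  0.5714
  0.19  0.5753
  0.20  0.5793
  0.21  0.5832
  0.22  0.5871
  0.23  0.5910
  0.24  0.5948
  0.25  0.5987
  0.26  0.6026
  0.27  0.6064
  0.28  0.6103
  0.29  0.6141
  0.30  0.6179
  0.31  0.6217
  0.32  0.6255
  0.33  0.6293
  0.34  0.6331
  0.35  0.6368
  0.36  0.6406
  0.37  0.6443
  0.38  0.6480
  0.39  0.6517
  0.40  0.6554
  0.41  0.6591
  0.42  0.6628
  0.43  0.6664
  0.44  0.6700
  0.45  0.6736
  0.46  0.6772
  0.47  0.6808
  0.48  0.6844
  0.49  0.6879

$62.12

σ√T = 0.46·√1 = 0.4600
d₁ = [ln(279/271) + (0.066 + 0.46²/2)·1] / 0.4600 = [0.0291 + 0.1718] / 0.4600 = 0.4367 ⇒ 0.44
d₂ = d₁ − σ√T = 0.4367 − 0.4600 = -0.0233 ⇒ -0.02
exp(−rT) = exp(−0.066·1) = 0.9361
N(d₁) = N(0.44) = 0.6700;  N(d₂) = N(-0.02) = 0.4920
C = 279·0.6700 − 271·0.9361·0.4920 = 186.9300 − 124.8121 = 62.1179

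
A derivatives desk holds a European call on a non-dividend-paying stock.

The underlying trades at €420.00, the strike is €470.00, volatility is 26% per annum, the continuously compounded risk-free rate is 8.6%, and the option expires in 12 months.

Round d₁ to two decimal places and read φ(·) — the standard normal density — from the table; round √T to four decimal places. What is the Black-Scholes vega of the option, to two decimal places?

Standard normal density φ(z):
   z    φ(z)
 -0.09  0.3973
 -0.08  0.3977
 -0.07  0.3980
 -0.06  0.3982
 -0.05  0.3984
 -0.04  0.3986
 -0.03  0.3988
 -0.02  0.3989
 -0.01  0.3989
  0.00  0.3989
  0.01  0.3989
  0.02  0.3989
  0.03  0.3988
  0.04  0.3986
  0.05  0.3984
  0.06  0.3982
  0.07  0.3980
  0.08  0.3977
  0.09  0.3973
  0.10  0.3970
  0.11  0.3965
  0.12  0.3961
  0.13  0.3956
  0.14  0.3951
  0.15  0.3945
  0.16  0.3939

167.50

σ√T = 0.26·√1 = 0.2600
d₁ = [ln(420/470) + (0.086 + 0.26²/2)·1] / 0.2600 = [-0.1125 + 0.1198] / 0.2600 = 0.0282 ⇒ 0.03
√T = √1 = 1.0000
φ(d₁) = φ(0.03) = 0.3988
vega = S·φ(d₁)·√T = 420·0.3988·1.0000 = 167.4960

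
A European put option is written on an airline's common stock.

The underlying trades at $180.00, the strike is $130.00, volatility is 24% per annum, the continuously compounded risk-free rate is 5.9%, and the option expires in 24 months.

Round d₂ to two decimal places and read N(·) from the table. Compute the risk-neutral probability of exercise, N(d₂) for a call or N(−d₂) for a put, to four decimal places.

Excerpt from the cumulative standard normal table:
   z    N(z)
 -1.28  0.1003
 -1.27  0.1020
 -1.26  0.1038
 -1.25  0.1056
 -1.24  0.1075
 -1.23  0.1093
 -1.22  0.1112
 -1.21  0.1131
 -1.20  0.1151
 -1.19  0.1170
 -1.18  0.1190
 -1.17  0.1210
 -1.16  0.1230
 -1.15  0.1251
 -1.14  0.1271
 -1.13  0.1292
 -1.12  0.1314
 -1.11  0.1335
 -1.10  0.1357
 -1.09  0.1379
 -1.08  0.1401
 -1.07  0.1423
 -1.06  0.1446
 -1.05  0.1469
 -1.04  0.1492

T = 2;  σ√T = 0.3394
d₁ = [ln(180/130) + (0.059 + 0.24²/2)·2] / 0.3394 = [0.3254 + 0.1756] / 0.3394 = 1.4762 ≈ 1.48
d₂ = d₁ − σ√T = 1.4762 − 0.3394 = 1.1367 ≈ 1.14
Risk-neutral Pr[S_T < K] = N(−d₂) = N(-1.14) = 0.1271

0.1271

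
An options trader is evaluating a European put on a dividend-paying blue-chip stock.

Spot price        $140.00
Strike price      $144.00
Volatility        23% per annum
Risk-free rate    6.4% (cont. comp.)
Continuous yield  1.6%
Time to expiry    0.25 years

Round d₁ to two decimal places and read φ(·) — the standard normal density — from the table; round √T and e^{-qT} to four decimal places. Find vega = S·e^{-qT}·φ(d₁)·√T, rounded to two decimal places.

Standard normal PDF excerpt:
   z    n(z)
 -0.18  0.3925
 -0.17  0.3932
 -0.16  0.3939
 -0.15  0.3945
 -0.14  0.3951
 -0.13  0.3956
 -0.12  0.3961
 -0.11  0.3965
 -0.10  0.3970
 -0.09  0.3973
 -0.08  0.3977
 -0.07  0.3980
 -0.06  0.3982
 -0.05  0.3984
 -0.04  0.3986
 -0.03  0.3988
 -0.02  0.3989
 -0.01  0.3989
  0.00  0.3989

27.73

T = 0.25;  σ√T = 0.1150
d₁ = [ln(140/144) + (0.064 − 0.016 + 0.23²/2)·0.25] / 0.1150 = [-0.0282 + 0.0186] / 0.1150 = -0.0831 → -0.08
√T = √0.25 = 0.5000
φ(d₁) = φ(-0.08) = 0.3977
exp(−qT) = exp(−0.016·0.25) = 0.9960
vega = S·exp(−qT)·φ(d₁)·√T = 140·0.9960·0.3977·0.5000 = 27.7276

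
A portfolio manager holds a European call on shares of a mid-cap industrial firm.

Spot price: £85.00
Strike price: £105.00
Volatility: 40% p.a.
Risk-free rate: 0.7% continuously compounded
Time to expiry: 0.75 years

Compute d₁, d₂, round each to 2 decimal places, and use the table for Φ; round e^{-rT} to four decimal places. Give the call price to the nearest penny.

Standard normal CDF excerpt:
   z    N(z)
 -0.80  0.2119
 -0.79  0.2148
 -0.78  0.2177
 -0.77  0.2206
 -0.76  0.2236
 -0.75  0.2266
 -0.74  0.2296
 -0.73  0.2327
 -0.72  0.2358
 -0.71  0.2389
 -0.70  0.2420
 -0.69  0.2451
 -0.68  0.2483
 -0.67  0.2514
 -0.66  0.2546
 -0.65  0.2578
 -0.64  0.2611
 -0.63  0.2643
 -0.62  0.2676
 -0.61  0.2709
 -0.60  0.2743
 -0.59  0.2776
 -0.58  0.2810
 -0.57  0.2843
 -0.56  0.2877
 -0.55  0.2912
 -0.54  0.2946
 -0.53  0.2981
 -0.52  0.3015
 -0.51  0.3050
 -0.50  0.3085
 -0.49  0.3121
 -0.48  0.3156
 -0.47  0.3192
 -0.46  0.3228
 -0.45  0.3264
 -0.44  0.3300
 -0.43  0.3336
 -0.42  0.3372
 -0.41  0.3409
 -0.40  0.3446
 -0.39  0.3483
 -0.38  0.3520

σ√T = 0.4·√0.75 = 0.3464
d₁ = [ln(85/105) + (0.007 + 0.4²/2)·0.75] / 0.3464 = [-0.2113 + 0.0653] / 0.3464 = -0.4216 ⇒ -0.42
d₂ = d₁ − σ√T = -0.4216 − 0.3464 = -0.7680 ⇒ -0.77
exp(−rT) = exp(−0.007·0.75) = 0.9948
C = 85·N(-0.42) − 105·0.9948·N(-0.77) = 85·0.3372 − 105·0.9948·0.2206 = 28.6620 − 23.0426 = 5.6194

£5.62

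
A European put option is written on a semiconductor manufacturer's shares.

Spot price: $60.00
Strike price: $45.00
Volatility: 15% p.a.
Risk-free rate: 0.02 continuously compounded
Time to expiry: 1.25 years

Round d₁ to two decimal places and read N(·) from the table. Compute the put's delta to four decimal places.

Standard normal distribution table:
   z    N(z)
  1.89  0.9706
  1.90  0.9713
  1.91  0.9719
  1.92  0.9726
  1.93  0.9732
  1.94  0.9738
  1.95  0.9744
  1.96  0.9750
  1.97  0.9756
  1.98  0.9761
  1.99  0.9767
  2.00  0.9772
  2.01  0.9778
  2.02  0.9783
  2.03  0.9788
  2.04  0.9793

-0.0256

σ√T = 0.15 × 1.1180 = 0.1677
d₁ = [ln(60/45) + (0.02 + 0.15²/2)·1.25] / 0.1677 = [0.2877 + 0.0391] / 0.1677 = 1.9483 which rounds to 1.95
N(d₁) = N(1.95) = 0.9744
Δ_put = N(d₁) − 1 = 0.9744 − 1 = -0.0256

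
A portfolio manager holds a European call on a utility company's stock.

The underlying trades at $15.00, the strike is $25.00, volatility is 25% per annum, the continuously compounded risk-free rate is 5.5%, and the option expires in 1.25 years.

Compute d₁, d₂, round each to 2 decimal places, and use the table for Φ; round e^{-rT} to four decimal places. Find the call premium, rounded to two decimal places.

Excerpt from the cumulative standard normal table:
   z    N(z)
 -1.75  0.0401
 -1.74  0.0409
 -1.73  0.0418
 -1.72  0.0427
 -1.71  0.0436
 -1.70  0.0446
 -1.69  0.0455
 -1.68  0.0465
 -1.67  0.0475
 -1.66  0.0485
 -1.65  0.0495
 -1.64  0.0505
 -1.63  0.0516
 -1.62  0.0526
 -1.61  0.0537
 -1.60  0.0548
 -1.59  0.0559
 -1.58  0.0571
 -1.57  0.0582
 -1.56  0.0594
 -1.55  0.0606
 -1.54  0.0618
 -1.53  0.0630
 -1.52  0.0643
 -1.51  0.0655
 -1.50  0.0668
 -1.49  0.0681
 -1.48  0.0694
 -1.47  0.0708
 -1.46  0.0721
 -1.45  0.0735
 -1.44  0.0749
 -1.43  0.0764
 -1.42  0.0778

$0.13

T = 1.25;  σ√T = 0.2795
d₁ = [ln(15/25) + (0.055 + 0.25²/2)·1.25] / 0.2795 = [-0.5108 + 0.1078] / 0.2795 = -1.4419 ⇒ -1.44
d₂ = d₁ − σ√T = -1.4419 − 0.2795 = -1.7214 ⇒ -1.72
exp(−rT) = exp(−0.055·1.25) = 0.9336
N(d₁) = N(-1.44) = 0.0749;  N(d₂) = N(-1.72) = 0.0427
C = 15·0.0749 − 25·0.9336·0.0427 = 1.1235 − 0.9966 = 0.1269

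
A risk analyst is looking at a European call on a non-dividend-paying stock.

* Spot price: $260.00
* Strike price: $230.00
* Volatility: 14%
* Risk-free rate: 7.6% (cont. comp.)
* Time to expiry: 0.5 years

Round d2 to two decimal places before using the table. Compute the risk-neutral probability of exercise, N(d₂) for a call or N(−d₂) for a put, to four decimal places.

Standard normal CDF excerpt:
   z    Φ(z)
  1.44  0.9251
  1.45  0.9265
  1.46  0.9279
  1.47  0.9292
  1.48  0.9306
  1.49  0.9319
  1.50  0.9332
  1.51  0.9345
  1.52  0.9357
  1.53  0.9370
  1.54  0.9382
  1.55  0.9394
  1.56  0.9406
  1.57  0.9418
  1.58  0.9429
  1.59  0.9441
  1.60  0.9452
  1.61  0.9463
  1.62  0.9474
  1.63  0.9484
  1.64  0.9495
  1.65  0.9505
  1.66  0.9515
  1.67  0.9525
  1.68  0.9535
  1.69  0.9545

0.9418

T = 0.5;  σ√T = 0.0990
d₁ = [ln(260/230) + (0.076 + ½·0.14²)·0.5] / (σ√T) = (0.1226 + 0.0429) / 0.0990 = 1.6718 which rounds to 1.67
d₂ = 1.6718 − 0.0990 = 1.5728 which rounds to 1.57
Risk-neutral Pr[S_T > K] = N(d₂) = N(1.57) = 0.9418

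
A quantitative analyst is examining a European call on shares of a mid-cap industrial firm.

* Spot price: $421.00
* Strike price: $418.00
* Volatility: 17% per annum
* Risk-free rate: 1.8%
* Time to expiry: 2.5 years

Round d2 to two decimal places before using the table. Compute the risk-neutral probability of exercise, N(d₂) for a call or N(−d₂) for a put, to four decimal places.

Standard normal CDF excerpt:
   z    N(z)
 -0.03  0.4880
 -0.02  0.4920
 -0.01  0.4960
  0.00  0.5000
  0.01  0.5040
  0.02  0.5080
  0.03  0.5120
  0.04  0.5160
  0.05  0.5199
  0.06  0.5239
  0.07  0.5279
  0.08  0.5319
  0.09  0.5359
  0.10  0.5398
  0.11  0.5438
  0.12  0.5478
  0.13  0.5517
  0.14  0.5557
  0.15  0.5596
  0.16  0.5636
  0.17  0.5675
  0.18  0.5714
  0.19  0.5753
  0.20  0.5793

0.5239

σ√T = 0.17·√2.5 = 0.2688
d₁ = [ln(421/418) + (0.018 + ½·0.17²)·2.5] / (σ√T) = (0.0072 + 0.0811) / 0.2688 = 0.3284 ⇒ 0.33
d₂ = 0.3284 − 0.2688 = 0.0596 ⇒ 0.06
Risk-neutral Pr[S_T > K] = N(d₂) = N(0.06) = 0.5239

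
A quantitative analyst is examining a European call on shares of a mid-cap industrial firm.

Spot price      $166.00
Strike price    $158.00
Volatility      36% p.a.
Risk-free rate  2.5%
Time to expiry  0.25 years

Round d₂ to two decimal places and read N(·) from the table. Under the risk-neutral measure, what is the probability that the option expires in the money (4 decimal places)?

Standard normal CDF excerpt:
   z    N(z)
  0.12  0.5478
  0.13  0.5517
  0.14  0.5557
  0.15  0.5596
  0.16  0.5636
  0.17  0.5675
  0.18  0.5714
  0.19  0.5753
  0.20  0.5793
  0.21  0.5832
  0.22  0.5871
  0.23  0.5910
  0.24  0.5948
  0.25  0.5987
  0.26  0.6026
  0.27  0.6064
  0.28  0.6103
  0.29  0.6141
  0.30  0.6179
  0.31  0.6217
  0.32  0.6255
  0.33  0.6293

σ√T = 0.36 × 0.5000 = 0.1800
d₁ = [ln(166/158) + (0.025 + 0.36²/2)·0.25] / 0.1800 = [0.0494 + 0.0224] / 0.1800 = 0.3991 → 0.40
d₂ = d₁ − σ√T = 0.3991 − 0.1800 = 0.2191 → 0.22
Risk-neutral Pr[S_T > K] = N(d₂) = N(0.22) = 0.5871

0.5871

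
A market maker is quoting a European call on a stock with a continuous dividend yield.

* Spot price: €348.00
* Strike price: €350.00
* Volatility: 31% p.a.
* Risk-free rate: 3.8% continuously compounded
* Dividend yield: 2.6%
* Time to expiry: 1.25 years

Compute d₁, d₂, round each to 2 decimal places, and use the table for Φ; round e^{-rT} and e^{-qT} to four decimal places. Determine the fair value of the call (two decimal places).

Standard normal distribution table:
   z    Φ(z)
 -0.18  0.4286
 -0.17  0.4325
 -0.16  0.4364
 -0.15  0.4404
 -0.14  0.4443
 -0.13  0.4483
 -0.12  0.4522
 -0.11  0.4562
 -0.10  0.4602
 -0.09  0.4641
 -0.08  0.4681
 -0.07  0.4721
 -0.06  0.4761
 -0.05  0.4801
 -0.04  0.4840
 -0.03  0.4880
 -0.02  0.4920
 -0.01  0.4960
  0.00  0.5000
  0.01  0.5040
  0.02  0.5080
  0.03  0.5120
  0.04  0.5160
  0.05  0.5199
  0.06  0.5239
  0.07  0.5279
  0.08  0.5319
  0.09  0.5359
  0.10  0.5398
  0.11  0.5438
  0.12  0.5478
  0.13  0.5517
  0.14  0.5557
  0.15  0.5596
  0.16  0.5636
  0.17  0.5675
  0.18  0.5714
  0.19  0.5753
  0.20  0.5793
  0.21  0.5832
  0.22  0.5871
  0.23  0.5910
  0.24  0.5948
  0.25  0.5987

€48.16

σ√T = 0.31·√1.25 = 0.3466
ln(S/K) + (r − q + σ²/2)T = ln(348/350) + (0.038 − 0.026 + 0.31²/2)·1.25 = -0.0057 + 0.0751 = 0.0693
d₁ = 0.0693 / 0.3466 = 0.2000 ≈ 0.20
d₂ = d₁ − σ√T = 0.2000 − 0.3466 = -0.1466 ≈ -0.15
e^(−qT) = e^(−0.026·1.25) = 0.9680;  e^(−rT) = e^(−0.038·1.25) = 0.9536
C = 348·0.9680·N(0.20) − 350·0.9536·N(-0.15) = 348·0.9680·0.5793 − 350·0.9536·0.4404 = 195.1453 − 146.9879 = 48.1574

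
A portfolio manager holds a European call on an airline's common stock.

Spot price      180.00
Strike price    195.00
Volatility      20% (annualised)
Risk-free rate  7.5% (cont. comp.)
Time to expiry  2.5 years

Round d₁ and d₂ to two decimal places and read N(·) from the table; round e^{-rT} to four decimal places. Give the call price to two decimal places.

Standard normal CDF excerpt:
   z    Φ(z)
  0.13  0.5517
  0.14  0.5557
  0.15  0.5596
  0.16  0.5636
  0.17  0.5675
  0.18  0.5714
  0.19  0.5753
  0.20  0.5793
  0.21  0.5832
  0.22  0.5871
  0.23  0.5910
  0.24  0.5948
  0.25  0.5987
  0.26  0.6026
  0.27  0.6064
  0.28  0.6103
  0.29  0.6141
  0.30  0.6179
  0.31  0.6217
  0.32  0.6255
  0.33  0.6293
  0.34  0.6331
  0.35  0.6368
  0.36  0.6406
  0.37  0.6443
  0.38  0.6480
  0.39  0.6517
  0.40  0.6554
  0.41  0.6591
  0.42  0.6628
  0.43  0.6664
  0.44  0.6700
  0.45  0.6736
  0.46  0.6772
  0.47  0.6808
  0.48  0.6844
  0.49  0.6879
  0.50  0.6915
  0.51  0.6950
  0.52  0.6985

σ√T = 0.2 × 1.5811 = 0.3162
d₁ = [ln(180/195) + (0.075 + ½·0.2²)·2.5] / (σ√T) = (-0.0800 + 0.2375) / 0.3162 = 0.4979 ⇒ 0.50
d₂ = 0.4979 − 0.3162 = 0.1817 ⇒ 0.18
exp(−rT) = exp(−0.075·2.5) = 0.8290
N(d₁) = N(0.50) = 0.6915;  N(d₂) = N(0.18) = 0.5714
C = 180·0.6915 − 195·0.8290·0.5714 = 124.4700 − 92.3697 = 32.1003

32.10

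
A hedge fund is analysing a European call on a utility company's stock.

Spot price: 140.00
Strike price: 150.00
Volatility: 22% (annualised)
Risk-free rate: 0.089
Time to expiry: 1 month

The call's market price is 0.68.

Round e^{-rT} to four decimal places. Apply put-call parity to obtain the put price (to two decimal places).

9.57

e^(−rT) = e^(−0.089·0.08333) = 0.9926
Put-call parity: C − P = S − K·e^(−rT) = 140 − 150·0.9926 = 140 − 148.8900 = -8.8900
P = C − (C − P) = 0.68 − (-8.8900) = 9.5700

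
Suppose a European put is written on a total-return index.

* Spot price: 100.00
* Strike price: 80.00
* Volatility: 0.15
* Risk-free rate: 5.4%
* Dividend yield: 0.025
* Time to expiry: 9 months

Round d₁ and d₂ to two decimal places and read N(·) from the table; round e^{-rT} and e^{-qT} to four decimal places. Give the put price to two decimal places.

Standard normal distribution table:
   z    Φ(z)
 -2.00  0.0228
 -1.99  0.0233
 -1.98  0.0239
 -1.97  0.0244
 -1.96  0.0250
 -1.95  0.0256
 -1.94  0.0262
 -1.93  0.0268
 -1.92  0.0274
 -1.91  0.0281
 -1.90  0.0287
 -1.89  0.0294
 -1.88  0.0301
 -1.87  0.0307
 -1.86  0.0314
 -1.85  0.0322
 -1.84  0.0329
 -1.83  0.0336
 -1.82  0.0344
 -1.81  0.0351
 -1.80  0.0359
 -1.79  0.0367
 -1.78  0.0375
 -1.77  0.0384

0.13

σ√T = 0.15 × 0.8660 = 0.1299
d₁ = [ln(100/80) + (0.054 − 0.025 + 0.15²/2)·0.75] / 0.1299 = [0.2231 + 0.0302] / 0.1299 = 1.9501 ⇒ 1.95
d₂ = d₁ − σ√T = 1.9501 − 0.1299 = 1.8202 ⇒ 1.82
exp(−qT) = exp(−0.025·0.75) = 0.9814;  exp(−rT) = exp(−0.054·0.75) = 0.9603
P = 80·0.9603·N(-1.82) − 100·0.9814·N(-1.95) = 80·0.9603·0.0344 − 100·0.9814·0.0256 = 2.6427 − 2.5124 = 0.1304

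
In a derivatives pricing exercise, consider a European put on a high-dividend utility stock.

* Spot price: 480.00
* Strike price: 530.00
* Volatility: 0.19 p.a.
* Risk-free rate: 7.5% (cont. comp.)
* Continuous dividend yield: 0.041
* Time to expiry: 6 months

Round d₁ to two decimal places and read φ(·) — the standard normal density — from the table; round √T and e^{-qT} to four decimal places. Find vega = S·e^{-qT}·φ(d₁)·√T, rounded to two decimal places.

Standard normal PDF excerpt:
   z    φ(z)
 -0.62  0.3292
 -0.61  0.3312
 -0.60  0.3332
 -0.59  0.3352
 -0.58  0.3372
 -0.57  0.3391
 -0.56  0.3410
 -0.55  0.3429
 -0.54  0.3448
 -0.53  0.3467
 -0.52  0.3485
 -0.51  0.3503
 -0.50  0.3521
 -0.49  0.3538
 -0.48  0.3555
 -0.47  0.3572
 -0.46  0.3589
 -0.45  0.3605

T = 0.5;  σ√T = 0.1344
d₁ = [ln(480/530) + (0.075 − 0.041 + 0.19²/2)·0.5] / 0.1344 = [-0.0991 + 0.0260] / 0.1344 = -0.5438 → -0.54
√T = √0.5 = 0.7071
φ(d₁) = φ(-0.54) = 0.3448
exp(−qT) = exp(−0.041·0.5) = 0.9797
vega = S·exp(−qT)·φ(d₁)·√T = 480·0.9797·0.3448·0.7071 = 114.6522

114.65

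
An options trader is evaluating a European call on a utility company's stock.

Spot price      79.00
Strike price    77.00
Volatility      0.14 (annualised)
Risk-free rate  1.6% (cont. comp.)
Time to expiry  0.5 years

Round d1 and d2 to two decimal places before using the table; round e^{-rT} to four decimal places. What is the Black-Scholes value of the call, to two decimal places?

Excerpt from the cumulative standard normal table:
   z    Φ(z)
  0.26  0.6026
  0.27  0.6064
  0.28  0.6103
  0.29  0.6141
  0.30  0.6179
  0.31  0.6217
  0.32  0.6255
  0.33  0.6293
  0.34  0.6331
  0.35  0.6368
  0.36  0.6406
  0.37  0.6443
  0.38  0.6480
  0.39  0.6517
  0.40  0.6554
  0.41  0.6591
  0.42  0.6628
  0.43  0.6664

4.58

σ√T = 0.14 × 0.7071 = 0.0990
ln(S/K) + (r + σ²/2)T = ln(79/77) + (0.016 + 0.14²/2)·0.5 = 0.0256 + 0.0129 = 0.0385
d₁ = 0.0385 / 0.0990 = 0.3893 ⇒ 0.39
d₂ = d₁ − σ√T = 0.3893 − 0.0990 = 0.2903 ⇒ 0.29
exp(−rT) = exp(−0.016·0.5) = 0.9920
C = 79·N(0.39) − 77·0.9920·N(0.29) = 79·0.6517 − 77·0.9920·0.6141 = 51.4843 − 46.9074 = 4.5769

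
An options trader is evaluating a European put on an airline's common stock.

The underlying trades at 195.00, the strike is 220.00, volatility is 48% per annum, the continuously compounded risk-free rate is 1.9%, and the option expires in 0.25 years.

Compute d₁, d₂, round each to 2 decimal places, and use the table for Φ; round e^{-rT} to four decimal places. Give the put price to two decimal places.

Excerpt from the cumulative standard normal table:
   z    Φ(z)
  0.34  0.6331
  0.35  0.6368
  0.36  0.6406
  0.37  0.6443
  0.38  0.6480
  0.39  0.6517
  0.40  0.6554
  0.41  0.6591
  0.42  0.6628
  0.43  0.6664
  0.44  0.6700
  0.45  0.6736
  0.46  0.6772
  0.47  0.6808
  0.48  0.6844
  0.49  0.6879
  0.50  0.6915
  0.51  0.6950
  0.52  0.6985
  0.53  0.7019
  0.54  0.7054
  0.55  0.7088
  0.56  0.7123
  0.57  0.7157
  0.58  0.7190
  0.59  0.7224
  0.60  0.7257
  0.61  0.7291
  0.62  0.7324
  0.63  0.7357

33.99

σ√T = 0.48 × 0.5000 = 0.2400
d₁ = [ln(195/220) + (0.019 + 0.48²/2)·0.25] / 0.2400 = [-0.1206 + 0.0335] / 0.2400 = -0.3628 which rounds to -0.36
d₂ = d₁ − σ√T = -0.3628 − 0.2400 = -0.6028 which rounds to -0.60
exp(−rT) = exp(−0.019·0.25) = 0.9953
N(−d₂) = N(0.60) = 0.7257;  N(−d₁) = N(0.36) = 0.6406
P = 220·0.9953·0.7257 − 195·0.6406 = 158.9036 − 124.9170 = 33.9866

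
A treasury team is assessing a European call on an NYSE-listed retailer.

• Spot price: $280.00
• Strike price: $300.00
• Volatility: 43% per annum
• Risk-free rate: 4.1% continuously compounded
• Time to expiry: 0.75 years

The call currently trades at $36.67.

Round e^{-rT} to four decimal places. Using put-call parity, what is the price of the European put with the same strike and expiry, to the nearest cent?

$47.58

exp(−rT) = exp(−0.041·0.75) = 0.9697
Put-call parity: C − P = S − K·e^(−rT) = 280 − 300·0.9697 = 280 − 290.9100 = -10.9100
P = C − (C − P) = 36.67 − (-10.9100) = 47.5800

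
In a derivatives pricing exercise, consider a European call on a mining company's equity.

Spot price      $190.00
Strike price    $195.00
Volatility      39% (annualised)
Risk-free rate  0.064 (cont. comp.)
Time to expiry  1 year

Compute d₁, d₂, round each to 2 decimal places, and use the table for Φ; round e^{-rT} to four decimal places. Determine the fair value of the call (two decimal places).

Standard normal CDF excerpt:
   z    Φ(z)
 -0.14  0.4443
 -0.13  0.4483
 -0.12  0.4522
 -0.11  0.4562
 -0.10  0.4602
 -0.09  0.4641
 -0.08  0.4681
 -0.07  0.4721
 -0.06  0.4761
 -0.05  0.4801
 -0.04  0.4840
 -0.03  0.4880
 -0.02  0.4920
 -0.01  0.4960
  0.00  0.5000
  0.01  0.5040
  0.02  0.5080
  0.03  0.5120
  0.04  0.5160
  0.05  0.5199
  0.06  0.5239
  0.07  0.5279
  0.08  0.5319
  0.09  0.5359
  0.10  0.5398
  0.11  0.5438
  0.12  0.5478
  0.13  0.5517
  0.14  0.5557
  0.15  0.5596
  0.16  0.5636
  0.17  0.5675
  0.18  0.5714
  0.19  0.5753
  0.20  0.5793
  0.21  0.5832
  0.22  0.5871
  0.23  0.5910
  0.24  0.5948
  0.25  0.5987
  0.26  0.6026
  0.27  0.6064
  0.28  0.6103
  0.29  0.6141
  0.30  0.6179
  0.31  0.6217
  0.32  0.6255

σ√T = 0.39 × 1.0000 = 0.3900
ln(S/K) + (r + σ²/2)T = ln(190/195) + (0.064 + 0.39²/2)·1 = -0.0260 + 0.1401 = 0.1141
d₁ = 0.1141 / 0.3900 = 0.2925 ≈ 0.29
d₂ = d₁ − σ√T = 0.2925 − 0.3900 = -0.0975 ≈ -0.10
e^(−rT) = e^(−0.064·1) = 0.9380
C = 190·N(0.29) − 195·0.9380·N(-0.10) = 190·0.6141 − 195·0.9380·0.4602 = 116.6790 − 84.1752 = 32.5038

$32.50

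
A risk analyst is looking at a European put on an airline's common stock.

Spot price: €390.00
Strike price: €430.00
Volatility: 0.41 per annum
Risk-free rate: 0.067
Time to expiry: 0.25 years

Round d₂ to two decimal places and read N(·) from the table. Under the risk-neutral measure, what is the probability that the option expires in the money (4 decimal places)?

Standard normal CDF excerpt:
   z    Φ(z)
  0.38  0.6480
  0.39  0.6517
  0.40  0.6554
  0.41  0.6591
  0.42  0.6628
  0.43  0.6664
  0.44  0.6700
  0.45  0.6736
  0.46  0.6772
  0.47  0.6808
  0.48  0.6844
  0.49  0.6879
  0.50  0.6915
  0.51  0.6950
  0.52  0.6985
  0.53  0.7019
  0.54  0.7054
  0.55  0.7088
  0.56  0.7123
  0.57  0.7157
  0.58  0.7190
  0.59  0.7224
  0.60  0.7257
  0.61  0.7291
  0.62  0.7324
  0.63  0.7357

T = 0.25;  σ√T = 0.2050
d₁ = [ln(390/430) + (0.067 + 0.41²/2)·0.25] / 0.2050 = [-0.0976 + 0.0378] / 0.2050 = -0.2921 ⇒ -0.29
d₂ = d₁ − σ√T = -0.2921 − 0.2050 = -0.4971 ⇒ -0.50
Risk-neutral Pr[S_T < K] = N(−d₂) = N(0.50) = 0.6915

0.6915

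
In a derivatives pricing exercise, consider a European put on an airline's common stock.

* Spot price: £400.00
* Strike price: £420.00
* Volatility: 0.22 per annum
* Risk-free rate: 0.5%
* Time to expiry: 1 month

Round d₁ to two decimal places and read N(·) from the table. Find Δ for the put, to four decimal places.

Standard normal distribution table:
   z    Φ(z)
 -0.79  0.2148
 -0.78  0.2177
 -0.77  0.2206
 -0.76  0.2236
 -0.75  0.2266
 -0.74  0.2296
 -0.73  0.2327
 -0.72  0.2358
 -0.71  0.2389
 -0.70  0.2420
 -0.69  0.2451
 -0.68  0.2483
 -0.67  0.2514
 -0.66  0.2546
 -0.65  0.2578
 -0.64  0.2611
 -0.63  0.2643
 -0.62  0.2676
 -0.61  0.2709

-0.7673

σ√T = 0.22·√0.08333 = 0.0635
d₁ = [ln(400/420) + (0.005 + 0.22²/2)·0.08333] / 0.0635 = [-0.0488 + 0.0024] / 0.0635 = -0.7299 ⇒ -0.73
N(d₁) = N(-0.73) = 0.2327
Δ_put = N(d₁) − 1 = 0.2327 − 1 = -0.7673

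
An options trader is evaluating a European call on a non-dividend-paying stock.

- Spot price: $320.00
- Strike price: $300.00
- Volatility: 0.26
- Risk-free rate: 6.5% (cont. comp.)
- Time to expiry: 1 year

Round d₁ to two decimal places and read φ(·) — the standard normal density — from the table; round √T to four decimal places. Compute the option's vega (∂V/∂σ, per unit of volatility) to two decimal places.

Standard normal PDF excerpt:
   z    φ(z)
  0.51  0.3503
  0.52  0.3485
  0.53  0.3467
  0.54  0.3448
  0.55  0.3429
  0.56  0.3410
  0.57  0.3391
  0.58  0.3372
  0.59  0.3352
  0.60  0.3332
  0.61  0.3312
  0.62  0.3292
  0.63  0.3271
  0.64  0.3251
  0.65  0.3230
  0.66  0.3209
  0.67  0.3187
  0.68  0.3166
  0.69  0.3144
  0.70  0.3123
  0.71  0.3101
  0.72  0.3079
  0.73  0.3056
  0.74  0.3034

σ√T = 0.26 × 1.0000 = 0.2600
d₁ = [ln(320/300) + (0.065 + 0.26²/2)·1] / 0.2600 = [0.0645 + 0.0988] / 0.2600 = 0.6282 ⇒ 0.63
√T = √1 = 1.0000
φ(d₁) = φ(0.63) = 0.3271
vega = S·φ(d₁)·√T = 320·0.3271·1.0000 = 104.6720

104.67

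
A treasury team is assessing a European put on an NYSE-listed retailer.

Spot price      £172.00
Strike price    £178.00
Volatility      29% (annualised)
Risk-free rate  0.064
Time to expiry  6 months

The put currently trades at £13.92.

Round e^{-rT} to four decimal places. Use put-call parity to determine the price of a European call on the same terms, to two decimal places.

exp(−rT) = exp(−0.064·0.5) = 0.9685
Put-call parity: C − P = S − K·e^(−rT) = 172 − 178·0.9685 = 172 − 172.3930 = -0.3930
C = P + (C − P) = 13.92 + (-0.3930) = 13.5270

£13.53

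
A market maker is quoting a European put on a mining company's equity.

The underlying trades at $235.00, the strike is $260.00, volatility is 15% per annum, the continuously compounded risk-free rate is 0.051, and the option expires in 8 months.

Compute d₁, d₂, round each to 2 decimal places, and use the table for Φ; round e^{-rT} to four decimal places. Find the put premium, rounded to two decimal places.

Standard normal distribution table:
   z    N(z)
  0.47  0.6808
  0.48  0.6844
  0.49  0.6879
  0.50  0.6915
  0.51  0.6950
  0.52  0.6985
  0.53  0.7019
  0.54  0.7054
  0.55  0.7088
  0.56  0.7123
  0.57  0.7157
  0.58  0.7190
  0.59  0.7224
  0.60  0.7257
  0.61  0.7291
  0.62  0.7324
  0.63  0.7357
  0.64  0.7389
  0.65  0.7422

T = 0.6667;  σ√T = 0.1225
d₁ = [ln(235/260) + (0.051 + 0.15²/2)·0.6667] / 0.1225 = [-0.1011 + 0.0415] / 0.1225 = -0.4866 ⇒ -0.49
d₂ = d₁ − σ√T = -0.4866 − 0.1225 = -0.6091 ⇒ -0.61
exp(−rT) = exp(−0.051·0.6667) = 0.9666
P = 260·0.9666·N(0.61) − 235·N(0.49) = 260·0.9666·0.7291 − 235·0.6879 = 183.2345 − 161.6565 = 21.5780

$21.58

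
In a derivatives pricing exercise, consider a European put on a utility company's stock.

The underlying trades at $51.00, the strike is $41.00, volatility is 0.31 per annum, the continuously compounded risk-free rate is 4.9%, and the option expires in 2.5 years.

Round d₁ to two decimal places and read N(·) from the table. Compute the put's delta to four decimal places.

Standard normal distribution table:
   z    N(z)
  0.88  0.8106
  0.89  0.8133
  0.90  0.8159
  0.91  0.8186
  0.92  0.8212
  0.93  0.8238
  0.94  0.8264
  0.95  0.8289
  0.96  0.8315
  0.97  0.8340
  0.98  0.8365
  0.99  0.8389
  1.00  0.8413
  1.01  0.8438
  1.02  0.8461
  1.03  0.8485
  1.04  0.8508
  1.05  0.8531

-0.1736

σ√T = 0.31·√2.5 = 0.4902
d₁ = [ln(51/41) + (0.049 + ½·0.31²)·2.5] / (σ√T) = (0.2183 + 0.2426) / 0.4902 = 0.9403 ⇒ 0.94
N(d₁) = N(0.94) = 0.8264
Δ_put = N(d₁) − 1 = 0.8264 − 1 = -0.1736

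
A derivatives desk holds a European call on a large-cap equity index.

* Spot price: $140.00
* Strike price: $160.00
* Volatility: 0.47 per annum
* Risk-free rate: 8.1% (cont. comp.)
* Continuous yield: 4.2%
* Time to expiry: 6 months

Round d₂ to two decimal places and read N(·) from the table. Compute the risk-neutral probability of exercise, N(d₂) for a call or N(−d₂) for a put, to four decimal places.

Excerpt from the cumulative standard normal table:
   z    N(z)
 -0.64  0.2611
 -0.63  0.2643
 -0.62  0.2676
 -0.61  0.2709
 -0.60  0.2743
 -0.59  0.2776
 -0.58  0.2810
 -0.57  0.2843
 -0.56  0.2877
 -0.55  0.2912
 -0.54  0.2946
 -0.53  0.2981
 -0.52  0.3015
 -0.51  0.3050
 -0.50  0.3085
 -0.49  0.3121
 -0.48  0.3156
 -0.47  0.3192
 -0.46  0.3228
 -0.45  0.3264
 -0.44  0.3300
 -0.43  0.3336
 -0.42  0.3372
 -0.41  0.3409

σ√T = 0.47·√0.5 = 0.3323
d₁ = [ln(140/160) + (0.081 − 0.042 + 0.47²/2)·0.5] / 0.3323 = [-0.1335 + 0.0747] / 0.3323 = -0.1769 → -0.18
d₂ = d₁ − σ√T = -0.1769 − 0.3323 = -0.5093 → -0.51
Pr(exercise) under Q = N(d₂) = 0.3050

0.3050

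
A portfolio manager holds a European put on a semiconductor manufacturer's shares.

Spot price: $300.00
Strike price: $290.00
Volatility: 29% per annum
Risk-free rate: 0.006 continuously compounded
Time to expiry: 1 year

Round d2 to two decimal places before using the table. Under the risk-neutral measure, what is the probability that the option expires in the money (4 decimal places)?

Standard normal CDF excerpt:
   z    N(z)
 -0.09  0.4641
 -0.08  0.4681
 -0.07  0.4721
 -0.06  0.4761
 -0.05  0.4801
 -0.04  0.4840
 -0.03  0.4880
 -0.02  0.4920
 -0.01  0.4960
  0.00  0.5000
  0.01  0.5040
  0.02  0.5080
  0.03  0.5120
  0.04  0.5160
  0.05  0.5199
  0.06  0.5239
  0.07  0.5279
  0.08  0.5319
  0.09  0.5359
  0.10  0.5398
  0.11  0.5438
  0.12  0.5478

T = 1;  σ√T = 0.2900
ln(S/K) + (r + σ²/2)T = ln(300/290) + (0.006 + 0.29²/2)·1 = 0.0339 + 0.0480 = 0.0820
d₁ = 0.0820 / 0.2900 = 0.2826 ⇒ 0.28
d₂ = d₁ − σ√T = 0.2826 − 0.2900 = -0.0074 ⇒ -0.01
Risk-neutral Pr[S_T < K] = N(−d₂) = N(0.01) = 0.5040

0.5040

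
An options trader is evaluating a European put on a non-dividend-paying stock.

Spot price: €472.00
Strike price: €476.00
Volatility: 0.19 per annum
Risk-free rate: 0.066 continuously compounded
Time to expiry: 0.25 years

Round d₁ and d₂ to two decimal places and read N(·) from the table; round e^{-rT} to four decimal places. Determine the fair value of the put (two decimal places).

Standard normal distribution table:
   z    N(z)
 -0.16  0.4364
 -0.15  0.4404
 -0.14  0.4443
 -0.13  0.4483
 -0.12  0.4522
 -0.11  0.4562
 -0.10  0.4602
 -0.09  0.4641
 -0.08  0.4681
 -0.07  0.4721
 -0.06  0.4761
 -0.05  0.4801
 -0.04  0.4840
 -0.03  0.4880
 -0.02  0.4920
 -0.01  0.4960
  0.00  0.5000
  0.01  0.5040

€15.01

T = 0.25;  σ√T = 0.0950
d₁ = [ln(472/476) + (0.066 + 0.19²/2)·0.25] / 0.0950 = [-0.0084 + 0.0210] / 0.0950 = 0.1324 ⇒ 0.13
d₂ = d₁ − σ√T = 0.1324 − 0.0950 = 0.0374 ⇒ 0.04
exp(−rT) = exp(−0.066·0.25) = 0.9836
N(−d₂) = N(-0.04) = 0.4840;  N(−d₁) = N(-0.13) = 0.4483
P = 476·0.9836·0.4840 − 472·0.4483 = 226.6057 − 211.5976 = 15.0081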